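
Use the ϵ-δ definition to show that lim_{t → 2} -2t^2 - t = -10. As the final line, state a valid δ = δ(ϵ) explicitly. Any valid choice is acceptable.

Fix ϵ > 0. We want δ > 0 such that 0 < |t − 2| < δ implies |(-2t^2 - t) + 10| < ϵ.
(-2t^2 - t) + 10 = -2t^2 - t + 10 = (t − 2)(-2t - 5).
So |(-2t^2 - t) + 10| = |t − 2|·|-2t - 5|.
Assume first that |t − 2| < 1, so |t| < 3. Then |-2t - 5| ≤ 2·3 + 5 = 11.
Hence |(-2t^2 - t) + 10| ≤ 11|t − 2| < ϵ provided |t − 2| < ϵ/11.
Take δ = min(1, ϵ/11). Then 0 < |t − 2| < δ gives both |t − 2| < 1 and |t − 2| < ϵ/11, so |(-2t^2 - t) + 10| < ϵ.

δ = min(1, ϵ/11)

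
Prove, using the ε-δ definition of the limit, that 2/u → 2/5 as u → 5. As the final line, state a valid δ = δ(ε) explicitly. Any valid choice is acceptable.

δ = min(5/2, (25/4)ε)

Let ε > 0 be given. We seek δ > 0 such that 0 < |u − 5| < δ implies |2/u − (2/5)| < ε.
|2/u − (2/5)| = 2·|5 − u|/(5·|u|) = 2|u − 5|/(5|u|).
Restrict δ ≤ 5/2. Then |u − 5| < 5/2 gives |u| > 5/2, so 5|u| > 25/2.
Then |2/u − (2/5)| < 2|u − 5|/(25/2), which is < ε when |u − 5| < (25/4)ε.
Take δ = min(5/2, (25/4)ε). Then 0 < |u − 5| < δ gives both |u − 5| < 5/2 and |u − 5| < (25/4)ε, so |2/u − (2/5)| < ε.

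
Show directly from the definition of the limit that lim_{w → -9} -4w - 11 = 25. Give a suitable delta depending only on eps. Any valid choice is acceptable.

Let eps > 0. We need delta > 0 so that 0 < |w + 9| < delta implies |(-4w - 11) − 25| < eps.
|(-4w - 11) − 25| = |-4w - 36| = 4|w + 9|.
Thus it suffices that |w + 9| < eps/4.
Choosing delta = eps/4 gives |(-4w - 11) − 25| = 4|w + 9| < eps whenever |w + 9| < delta.

delta = eps/4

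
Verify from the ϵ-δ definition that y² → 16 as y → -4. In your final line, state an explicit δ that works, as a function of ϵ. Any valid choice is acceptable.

Let ϵ > 0 be given. We seek δ > 0 with 0 < |y + 4| < δ ⇒ |y² − 16| < ϵ.
Factor: y² − 16 = (y + 4)(y - 4), so |y² − 16| = |y + 4|·|y - 4|.
Impose δ ≤ 1 so that |y| < 5; then |y - 4| ≤ 9.
Hence |y² − 16| ≤ 9|y + 4|, which is < ϵ once |y + 4| < ϵ/9.
Take δ = min(1, ϵ/9). If 0 < |y + 4| < δ then both bounds hold and |y² − 16| ≤ 9|y + 4| < 9·(ϵ/9) = ϵ.

δ = min(1, ϵ/9)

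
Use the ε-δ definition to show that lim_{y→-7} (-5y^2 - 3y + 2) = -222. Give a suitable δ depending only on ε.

δ = min(2, ε/77)

Let ε > 0 be given. We want δ > 0 such that 0 < |y + 7| < δ implies |(-5y^2 - 3y + 2) + 222| < ε.
(-5y^2 - 3y + 2) + 222 = -5y^2 - 3y + 224 = (y + 7)(-5y + 32).
So |(-5y^2 - 3y + 2) + 222| = |y + 7|·|-5y + 32|.
Assume first that |y + 7| < 2, so |y| < 9. Then |-5y + 32| ≤ 5·9 + 32 = 77.
Hence |(-5y^2 - 3y + 2) + 222| ≤ 77|y + 7| < ε provided |y + 7| < ε/77.
Choosing δ = min(2, ε/77) ensures both conditions, hence |(-5y^2 - 3y + 2) + 222| < ε.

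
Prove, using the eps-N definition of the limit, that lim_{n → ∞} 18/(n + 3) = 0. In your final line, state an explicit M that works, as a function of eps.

Let eps > 0. For n ≥ 1, |18/(n + 3) − 0| = 18/(n + 3) ≤ 18/n.
We need 18/n < eps, i.e. n > 18/eps.
Take M = 18/eps. If n > M then |18/(n + 3)| ≤ 18/n < eps.

M = 18/eps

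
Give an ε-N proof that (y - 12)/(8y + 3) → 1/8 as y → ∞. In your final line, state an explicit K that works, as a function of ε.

Let ε > 0 be given. We seek K > 0 such that y > K implies |(y - 12)/(8y + 3) − (1/8)| < ε.
(y - 12)/(8y + 3) − (1/8) = (8(y - 12) − (8y + 3)) / (8(8y + 3)) = -99/(8(8y + 3)).
For y > 0 we have 8y + 3 > 8y, so |(y - 12)/(8y + 3) − (1/8)| = 99/(8(8y + 3)) < 99/(8·8y) = (99/64)/y.
Thus |(y - 12)/(8y + 3) − (1/8)| < ε whenever y > (99/64)/ε.
Take K = (99/64)/ε. If y > K then |(y - 12)/(8y + 3) − (1/8)| < (99/64)/y < ε.

K = (99/64)/ε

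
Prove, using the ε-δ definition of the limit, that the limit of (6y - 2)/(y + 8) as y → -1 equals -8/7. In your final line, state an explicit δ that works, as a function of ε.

δ = min(7/2, (49/100)ε)

Let ε > 0 be given. We want δ > 0 with 0 < |y + 1| < δ ⇒ |(6y - 2)/(y + 8) + 8/7| < ε.
Combining over a common denominator, (6y - 2)/(y + 8) + 8/7 = [(6y - 2)·7 − (-8)·(y + 8)] / [7·(y + 8)] = 50(y + 1) / (7(y + 8)).
So |(6y - 2)/(y + 8) + 8/7| = 50|y + 1| / (7·|y + 8|).
Require δ ≤ 7/2, so |y + 8| ≥ |7| − |y + 1| > 7 − 7/2 = 7/2.
Hence |(6y - 2)/(y + 8) + 8/7| < 50|y + 1|/(7·(7/2)) = (100/49)|y + 1|, which is < ε once |y + 1| < (49/100)ε.
Take δ = min(7/2, (49/100)ε). Then 0 < |y + 1| < δ forces both bounds, so |(6y - 2)/(y + 8) + 8/7| < ε.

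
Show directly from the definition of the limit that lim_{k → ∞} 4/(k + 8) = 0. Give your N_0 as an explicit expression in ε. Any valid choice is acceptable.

N_0 = 4/ε

Let ε > 0 be given. For k ≥ 1, |4/(k + 8) − 0| = 4/(k + 8) ≤ 4/k.
We need 4/k < ε, i.e. k > 4/ε.
Take N_0 = 4/ε. If k > N_0 then |4/(k + 8)| ≤ 4/k < ε.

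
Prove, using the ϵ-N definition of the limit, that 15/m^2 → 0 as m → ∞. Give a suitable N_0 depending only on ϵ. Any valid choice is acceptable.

Let ϵ > 0 be given. For m ≥ 1, |15/m^2 − 0| = 15/m^2.
15/m^2 < ϵ ⇔ m^2 > 15/ϵ ⇔ m > (15/ϵ)^{1/2}.
Take N_0 = (15/ϵ)^{1/2}. Then m > N_0 implies 15/m^2 < ϵ.

N_0 = (15/ϵ)^{1/2}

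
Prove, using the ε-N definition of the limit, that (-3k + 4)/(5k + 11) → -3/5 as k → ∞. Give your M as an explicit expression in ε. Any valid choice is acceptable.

Let ε > 0. For k ≥ 1, |(-3k + 4)/(5k + 11) + 3/5| = |53|/(5(5k + 11)) = 53/(5(5k + 11)).
Since 5k + 11 ≥ 5k for k ≥ 1, this is ≤ 53/(5·5k) = (53/25)/k.
So |(-3k + 4)/(5k + 11) + 3/5| < ε whenever k > (53/25)/ε.
Take M = (53/25)/ε. If k > M then |(-3k + 4)/(5k + 11) + 3/5| ≤ (53/25)/k < ε.

M = (53/25)/ε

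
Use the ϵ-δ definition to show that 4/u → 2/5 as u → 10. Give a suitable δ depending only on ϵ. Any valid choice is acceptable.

δ = min(5, (25/2)ϵ)

Fix ϵ > 0. We seek δ > 0 such that 0 < |u − 10| < δ implies |4/u − (2/5)| < ϵ.
|4/u − (2/5)| = 4·|10 − u|/(10·|u|) = 4|u − 10|/(10|u|).
Restrict δ ≤ 5. Then |u − 10| < 5 gives |u| > 5, so 10|u| > 50.
Then |4/u − (2/5)| < 4|u − 10|/50, which is < ϵ when |u − 10| < (25/2)ϵ.
Take δ = min(5, (25/2)ϵ). Then 0 < |u − 10| < δ gives both |u − 10| < 5 and |u − 10| < (25/2)ϵ, so |4/u − (2/5)| < ϵ.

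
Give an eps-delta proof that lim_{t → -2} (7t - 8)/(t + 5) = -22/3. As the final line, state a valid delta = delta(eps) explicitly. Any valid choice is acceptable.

delta = min(3/2, (9/86)eps)

Let eps > 0 be given. We want delta > 0 with 0 < |t + 2| < delta ⇒ |(7t - 8)/(t + 5) + 22/3| < eps.
Combining over a common denominator, (7t - 8)/(t + 5) + 22/3 = [(7t - 8)·3 − (-22)·(t + 5)] / [3·(t + 5)] = 43(t + 2) / (3(t + 5)).
So |(7t - 8)/(t + 5) + 22/3| = 43|t + 2| / (3·|t + 5|).
Require delta ≤ 3/2, so |t + 5| ≥ |3| − |t + 2| > 3 − 3/2 = 3/2.
Hence |(7t - 8)/(t + 5) + 22/3| < 43|t + 2|/(3·(3/2)) = (86/9)|t + 2|, which is < eps once |t + 2| < (9/86)eps.
Take delta = min(3/2, (9/86)eps). Then 0 < |t + 2| < delta forces both bounds, so |(7t - 8)/(t + 5) + 22/3| < eps.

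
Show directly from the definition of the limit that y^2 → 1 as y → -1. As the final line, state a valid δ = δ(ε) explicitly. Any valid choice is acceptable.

Fix ε > 0. We seek δ > 0 with 0 < |y + 1| < δ ⇒ |y^2 − 1| < ε.
Factor: y^2 − 1 = (y + 1)(y - 1), so |y^2 − 1| = |y + 1|·|y - 1|.
Impose δ ≤ 1 so that |y| < 2; then |y - 1| ≤ 3.
Hence |y^2 − 1| ≤ 3|y + 1|, which is < ε once |y + 1| < ε/3.
Take δ = min(1, ε/3). If 0 < |y + 1| < δ then both bounds hold and |y^2 − 1| ≤ 3|y + 1| < 3·(ε/3) = ε.

δ = min(1, ε/3)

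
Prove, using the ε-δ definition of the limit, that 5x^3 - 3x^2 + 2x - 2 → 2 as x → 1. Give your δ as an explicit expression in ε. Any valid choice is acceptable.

δ = min(2, ε/55)

Fix ε > 0. We want δ > 0 such that 0 < |x − 1| < δ implies |(5x^3 - 3x^2 + 2x - 2) − 2| < ε.
(5x^3 - 3x^2 + 2x - 2) − 2 = 5x^3 - 3x^2 + 2x - 4 = (x − 1)(5x^2 + 2x + 4).
So |(5x^3 - 3x^2 + 2x - 2) − 2| = |x − 1|·|5x^2 + 2x + 4|.
Assume first that |x − 1| < 2, so |x| < 3. Then |5x^2 + 2x + 4| ≤ 5·3^2 + 2·3 + 4 = 55.
Hence |(5x^3 - 3x^2 + 2x - 2) − 2| ≤ 55|x − 1| < ε provided |x − 1| < ε/55.
Choosing δ = min(2, ε/55) ensures both conditions, hence |(5x^3 - 3x^2 + 2x - 2) − 2| < ε.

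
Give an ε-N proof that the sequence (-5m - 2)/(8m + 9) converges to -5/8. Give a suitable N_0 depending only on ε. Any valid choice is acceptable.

N_0 = (29/64)/ε

Suppose ε > 0. For m ≥ 1, |(-5m - 2)/(8m + 9) + 5/8| = |29|/(8(8m + 9)) = 29/(8(8m + 9)).
Since 8m + 9 ≥ 8m for m ≥ 1, this is ≤ 29/(8·8m) = (29/64)/m.
So |(-5m - 2)/(8m + 9) + 5/8| < ε whenever m > (29/64)/ε.
Take N_0 = (29/64)/ε. If m > N_0 then |(-5m - 2)/(8m + 9) + 5/8| ≤ (29/64)/m < ε.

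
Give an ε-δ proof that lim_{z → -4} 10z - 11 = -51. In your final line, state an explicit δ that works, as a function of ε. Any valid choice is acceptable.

δ = ε/10

Let ε > 0 be given. We need δ > 0 so that 0 < |z + 4| < δ implies |(10z - 11) + 51| < ε.
Since (10z - 11) + 51 = 10(z + 4), we have |(10z - 11) + 51| = 10|z + 4|.
Thus it suffices that |z + 4| < ε/10.
Take δ = ε/10. If 0 < |z + 4| < δ then |(10z - 11) + 51| = 10|z + 4| < 10·(ε/10) = ε.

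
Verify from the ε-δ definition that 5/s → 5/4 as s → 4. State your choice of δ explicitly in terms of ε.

Fix ε > 0. We seek δ > 0 such that 0 < |s − 4| < δ implies |5/s − (5/4)| < ε.
|5/s − (5/4)| = 5·|4 − s|/(4·|s|) = 5|s − 4|/(4|s|).
Require δ ≤ 2 so that |s| > 4 − 2 = 2, hence 4|s| > 8.
Then |5/s − (5/4)| < 5|s − 4|/8, which is < ε when |s − 4| < (8/5)ε.
Take δ = min(2, (8/5)ε). Then 0 < |s − 4| < δ gives both |s − 4| < 2 and |s − 4| < (8/5)ε, so |5/s − (5/4)| < ε.

δ = min(2, (8/5)ε)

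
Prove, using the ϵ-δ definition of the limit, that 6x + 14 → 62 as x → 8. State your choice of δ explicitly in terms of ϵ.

δ = ϵ/6

Suppose ϵ > 0. We need δ > 0 so that 0 < |x − 8| < δ implies |(6x + 14) − 62| < ϵ.
|(6x + 14) − 62| = |6x - 48| = 6|x − 8|.
So 6|x − 8| < ϵ exactly when |x − 8| < ϵ/6.
Choosing δ = ϵ/6 gives |(6x + 14) − 62| = 6|x − 8| < ϵ whenever |x − 8| < δ.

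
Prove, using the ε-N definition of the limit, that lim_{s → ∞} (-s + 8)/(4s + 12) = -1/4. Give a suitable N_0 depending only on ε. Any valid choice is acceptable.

Let ε > 0 be given. We seek N_0 > 0 such that s > N_0 implies |(-s + 8)/(4s + 12) + 1/4| < ε.
(-s + 8)/(4s + 12) + 1/4 = (4(-s + 8) − (-1)(4s + 12)) / (4(4s + 12)) = 44/(4(4s + 12)).
For s > 0 we have 4s + 12 > 4s, so |(-s + 8)/(4s + 12) + 1/4| = 44/(4(4s + 12)) < 44/(4·4s) = (11/4)/s.
Thus |(-s + 8)/(4s + 12) + 1/4| < ε whenever s > (11/4)/ε.
Take N_0 = (11/4)/ε. If s > N_0 then |(-s + 8)/(4s + 12) + 1/4| < (11/4)/s < ε.

N_0 = (11/4)/ε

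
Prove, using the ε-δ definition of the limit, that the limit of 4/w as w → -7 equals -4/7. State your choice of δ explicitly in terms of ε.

δ = min(7/2, (49/8)ε)

Let ε > 0. We seek δ > 0 such that 0 < |w + 7| < δ implies |4/w + 4/7| < ε.
|4/w + 4/7| = 4·|-7 − w|/(7·|w|) = 4|w + 7|/(7|w|).
Require δ ≤ 7/2 so that |w| > 7 − 7/2 = 7/2, hence 7|w| > 49/2.
Then |4/w + 4/7| < 4|w + 7|/(49/2), which is < ε when |w + 7| < (49/8)ε.
Take δ = min(7/2, (49/8)ε). Then 0 < |w + 7| < δ gives both |w + 7| < 7/2 and |w + 7| < (49/8)ε, so |4/w + 4/7| < ε.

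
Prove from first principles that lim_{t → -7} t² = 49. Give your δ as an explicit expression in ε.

δ = min(1, ε/15)

Let ε > 0. We seek δ > 0 with 0 < |t + 7| < δ ⇒ |t² − 49| < ε.
Factor: t² − 49 = (t + 7)(t - 7), so |t² − 49| = |t + 7|·|t - 7|.
Impose δ ≤ 1 so that |t| < 8; then |t - 7| ≤ 15.
Hence |t² − 49| ≤ 15|t + 7|, which is < ε once |t + 7| < ε/15.
Take δ = min(1, ε/15). If 0 < |t + 7| < δ then both bounds hold and |t² − 49| ≤ 15|t + 7| < 15·(ε/15) = ε.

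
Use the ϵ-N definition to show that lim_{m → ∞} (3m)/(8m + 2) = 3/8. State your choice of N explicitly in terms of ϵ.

N = (3/32)/ϵ

Suppose ϵ > 0. For m ≥ 1, |(3m)/(8m + 2) − (3/8)| = |-6|/(8(8m + 2)) = 6/(8(8m + 2)).
Since 8m + 2 ≥ 8m for m ≥ 1, this is ≤ 6/(8·8m) = (3/32)/m.
So |(3m)/(8m + 2) − (3/8)| < ϵ whenever m > (3/32)/ϵ.
Take N = (3/32)/ϵ. If m > N then |(3m)/(8m + 2) − (3/8)| ≤ (3/32)/m < ϵ.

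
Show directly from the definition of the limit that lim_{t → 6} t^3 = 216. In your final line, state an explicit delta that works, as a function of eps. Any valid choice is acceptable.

delta = min(1, eps/127)

Let eps > 0. We seek delta > 0 with 0 < |t − 6| < delta ⇒ |t^3 − 216| < eps.
Factor: t^3 − 216 = (t − 6)(t^2 + 6t + 36), so |t^3 − 216| = |t − 6|·|t^2 + 6t + 36|.
Restrict delta ≤ 1. Then |t − 6| < 1 gives |t| < 7, so by the triangle inequality |t^2 + 6t + 36| ≤ 7^2 + 6·7 + 36 = 127.
Hence |t^3 − 216| ≤ 127|t − 6|, which is < eps once |t − 6| < eps/127.
Take delta = min(1, eps/127). If 0 < |t − 6| < delta then both bounds hold and |t^3 − 216| ≤ 127|t − 6| < 127·(eps/127) = eps.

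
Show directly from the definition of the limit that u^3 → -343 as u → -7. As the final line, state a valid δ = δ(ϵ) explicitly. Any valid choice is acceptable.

Suppose ϵ > 0. We seek δ > 0 with 0 < |u + 7| < δ ⇒ |u^3 + 343| < ϵ.
Factor: u^3 + 343 = (u + 7)(u^2 - 7u + 49), so |u^3 + 343| = |u + 7|·|u^2 - 7u + 49|.
Impose δ ≤ 1 so that |u| < 8; then |u^2 - 7u + 49| ≤ 169.
Hence |u^3 + 343| ≤ 169|u + 7|, which is < ϵ once |u + 7| < ϵ/169.
Take δ = min(1, ϵ/169). If 0 < |u + 7| < δ then both bounds hold and |u^3 + 343| ≤ 169|u + 7| < 169·(ϵ/169) = ϵ.

δ = min(1, ϵ/169)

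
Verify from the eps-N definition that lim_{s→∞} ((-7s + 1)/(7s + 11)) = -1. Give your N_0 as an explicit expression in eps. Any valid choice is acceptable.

Let eps > 0. We seek N_0 > 0 such that s > N_0 implies |(-7s + 1)/(7s + 11) + 1| < eps.
(-7s + 1)/(7s + 11) + 1 = (7(-7s + 1) − (-7)(7s + 11)) / (7(7s + 11)) = 84/(7(7s + 11)).
For s > 0 we have 7s + 11 > 7s, so |(-7s + 1)/(7s + 11) + 1| = 84/(7(7s + 11)) < 84/(7·7s) = (12/7)/s.
Thus |(-7s + 1)/(7s + 11) + 1| < eps whenever s > (12/7)/eps.
Take N_0 = (12/7)/eps. If s > N_0 then |(-7s + 1)/(7s + 11) + 1| < (12/7)/s < eps.

N_0 = (12/7)/eps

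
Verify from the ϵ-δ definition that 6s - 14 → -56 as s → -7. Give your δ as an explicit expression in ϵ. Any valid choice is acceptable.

Let ϵ > 0 be given. We need δ > 0 so that 0 < |s + 7| < δ implies |(6s - 14) + 56| < ϵ.
|(6s - 14) + 56| = |6s + 42| = 6|s + 7|.
Thus it suffices that |s + 7| < ϵ/6.
Choosing δ = ϵ/6 gives |(6s - 14) + 56| = 6|s + 7| < ϵ whenever |s + 7| < δ.

δ = ϵ/6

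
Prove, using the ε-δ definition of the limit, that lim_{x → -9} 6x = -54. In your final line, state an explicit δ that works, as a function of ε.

δ = ε/6

Suppose ε > 0. We need δ > 0 so that 0 < |x + 9| < δ implies |(6x) + 54| < ε.
|(6x) + 54| = |6x + 54| = 6|x + 9|.
Thus it suffices that |x + 9| < ε/6.
Take δ = ε/6. If 0 < |x + 9| < δ then |(6x) + 54| = 6|x + 9| < 6·(ε/6) = ε.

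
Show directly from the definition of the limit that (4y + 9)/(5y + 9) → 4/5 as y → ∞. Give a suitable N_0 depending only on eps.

N_0 = (9/25)/eps

Fix eps > 0. We seek N_0 > 0 such that y > N_0 implies |(4y + 9)/(5y + 9) − (4/5)| < eps.
(4y + 9)/(5y + 9) − (4/5) = (5(4y + 9) − 4(5y + 9)) / (5(5y + 9)) = 9/(5(5y + 9)).
For y > 0 we have 5y + 9 > 5y, so |(4y + 9)/(5y + 9) − (4/5)| = 9/(5(5y + 9)) < 9/(5·5y) = (9/25)/y.
Thus |(4y + 9)/(5y + 9) − (4/5)| < eps whenever y > (9/25)/eps.
Take N_0 = (9/25)/eps. If y > N_0 then |(4y + 9)/(5y + 9) − (4/5)| < (9/25)/y < eps.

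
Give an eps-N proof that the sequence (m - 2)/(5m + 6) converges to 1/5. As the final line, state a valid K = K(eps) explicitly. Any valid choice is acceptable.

Suppose eps > 0. For m ≥ 1, |(m - 2)/(5m + 6) − (1/5)| = |-16|/(5(5m + 6)) = 16/(5(5m + 6)).
Since 5m + 6 ≥ 5m for m ≥ 1, this is ≤ 16/(5·5m) = (16/25)/m.
So |(m - 2)/(5m + 6) − (1/5)| < eps whenever m > (16/25)/eps.
Take K = (16/25)/eps. If m > K then |(m - 2)/(5m + 6) − (1/5)| ≤ (16/25)/m < eps.

K = (16/25)/eps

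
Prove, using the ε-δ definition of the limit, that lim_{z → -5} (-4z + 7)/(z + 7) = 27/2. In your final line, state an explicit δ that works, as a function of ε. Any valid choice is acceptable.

Fix ε > 0. We want δ > 0 with 0 < |z + 5| < δ ⇒ |(-4z + 7)/(z + 7) − (27/2)| < ε.
Combining over a common denominator, (-4z + 7)/(z + 7) − (27/2) = [(-4z + 7)·2 − 27·(z + 7)] / [2·(z + 7)] = -35(z + 5) / (2(z + 7)).
So |(-4z + 7)/(z + 7) − (27/2)| = 35|z + 5| / (2·|z + 7|).
Restrict δ ≤ 1. Then |z + 5| < 1 gives |z + 7| = |(z + 5) + 2| ≥ 2 − 1 = 1.
Hence |(-4z + 7)/(z + 7) − (27/2)| < 35|z + 5|/(2·1) = (35/2)|z + 5|, which is < ε once |z + 5| < (2/35)ε.
Take δ = min(1, (2/35)ε). Then 0 < |z + 5| < δ forces both bounds, so |(-4z + 7)/(z + 7) − (27/2)| < ε.

δ = min(1, (2/35)ε)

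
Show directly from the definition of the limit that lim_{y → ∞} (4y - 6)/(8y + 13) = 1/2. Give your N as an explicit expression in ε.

Suppose ε > 0. We seek N > 0 such that y > N implies |(4y - 6)/(8y + 13) − (1/2)| < ε.
(4y - 6)/(8y + 13) − (1/2) = (8(4y - 6) − 4(8y + 13)) / (8(8y + 13)) = -100/(8(8y + 13)).
For y > 0 we have 8y + 13 > 8y, so |(4y - 6)/(8y + 13) − (1/2)| = 100/(8(8y + 13)) < 100/(8·8y) = (25/16)/y.
Thus |(4y - 6)/(8y + 13) − (1/2)| < ε whenever y > (25/16)/ε.
Take N = (25/16)/ε. If y > N then |(4y - 6)/(8y + 13) − (1/2)| < (25/16)/y < ε.

N = (25/16)/ε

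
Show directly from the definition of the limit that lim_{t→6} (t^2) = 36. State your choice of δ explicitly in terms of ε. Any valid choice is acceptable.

δ = min(1, ε/13)

Suppose ε > 0. We seek δ > 0 with 0 < |t − 6| < δ ⇒ |t^2 − 36| < ε.
Factor: t^2 − 36 = (t − 6)(t + 6), so |t^2 − 36| = |t − 6|·|t + 6|.
Impose δ ≤ 1 so that |t| < 7; then |t + 6| ≤ 13.
Hence |t^2 − 36| ≤ 13|t − 6|, which is < ε once |t − 6| < ε/13.
Take δ = min(1, ε/13). If 0 < |t − 6| < δ then both bounds hold and |t^2 − 36| ≤ 13|t − 6| < 13·(ε/13) = ε.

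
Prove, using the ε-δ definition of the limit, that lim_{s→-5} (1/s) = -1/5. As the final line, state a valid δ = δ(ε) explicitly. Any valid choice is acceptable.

Let ε > 0. We seek δ > 0 such that 0 < |s + 5| < δ implies |1/s + 1/5| < ε.
|1/s + 1/5| = |-5 − s|/(5·|s|) = |s + 5|/(5|s|).
Require δ ≤ 5/2 so that |s| > 5 − 5/2 = 5/2, hence 5|s| > 25/2.
Then |1/s + 1/5| < |s + 5|/(25/2), which is < ε when |s + 5| < (25/2)ε.
Take δ = min(5/2, (25/2)ε). Then 0 < |s + 5| < δ gives both |s + 5| < 5/2 and |s + 5| < (25/2)ε, so |1/s + 1/5| < ε.

δ = min(5/2, (25/2)ε)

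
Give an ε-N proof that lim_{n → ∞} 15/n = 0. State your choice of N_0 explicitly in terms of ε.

Let ε > 0. For n ≥ 1, |15/n − 0| = 15/(n) ≤ 15/n.
We need 15/n < ε, i.e. n > 15/ε.
Take N_0 = 15/ε. If n > N_0 then |15/n| ≤ 15/n < ε.

N_0 = 15/ε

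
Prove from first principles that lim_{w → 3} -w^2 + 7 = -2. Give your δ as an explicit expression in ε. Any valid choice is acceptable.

δ = min(1, ε/7)

Fix ε > 0. We want δ > 0 such that 0 < |w − 3| < δ implies |(-w^2 + 7) + 2| < ε.
(-w^2 + 7) + 2 = -w^2 + 9 = (w − 3)(-w - 3).
So |(-w^2 + 7) + 2| = |w − 3|·|-w - 3|.
Require δ ≤ 1. Then |w − 3| < 1 gives |w| < 4, and by the triangle inequality |-w - 3| ≤ 4 + 3 = 7.
Hence |(-w^2 + 7) + 2| ≤ 7|w − 3| < ε provided |w − 3| < ε/7.
Take δ = min(1, ε/7). Then 0 < |w − 3| < δ gives both |w − 3| < 1 and |w − 3| < ε/7, so |(-w^2 + 7) + 2| < ε.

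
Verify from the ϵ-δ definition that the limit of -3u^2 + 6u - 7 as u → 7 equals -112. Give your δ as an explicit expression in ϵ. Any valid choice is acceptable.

Suppose ϵ > 0. We want δ > 0 such that 0 < |u − 7| < δ implies |(-3u^2 + 6u - 7) + 112| < ϵ.
(-3u^2 + 6u - 7) + 112 = -3u^2 + 6u + 105 = (u − 7)(-3u - 15).
So |(-3u^2 + 6u - 7) + 112| = |u − 7|·|-3u - 15|.
Assume first that |u − 7| < 1, so |u| < 8. Then |-3u - 15| ≤ 3·8 + 15 = 39.
Hence |(-3u^2 + 6u - 7) + 112| ≤ 39|u − 7| < ϵ provided |u − 7| < ϵ/39.
Take δ = min(1, ϵ/39). Then 0 < |u − 7| < δ gives both |u − 7| < 1 and |u − 7| < ϵ/39, so |(-3u^2 + 6u - 7) + 112| < ϵ.

δ = min(1, ϵ/39)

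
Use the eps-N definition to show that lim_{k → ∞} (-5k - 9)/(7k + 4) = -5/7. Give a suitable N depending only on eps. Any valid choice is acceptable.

N = (43/49)/eps

Let eps > 0. For k ≥ 1, |(-5k - 9)/(7k + 4) + 5/7| = |-43|/(7(7k + 4)) = 43/(7(7k + 4)).
Since 7k + 4 ≥ 7k for k ≥ 1, this is ≤ 43/(7·7k) = (43/49)/k.
So |(-5k - 9)/(7k + 4) + 5/7| < eps whenever k > (43/49)/eps.
Take N = (43/49)/eps. If k > N then |(-5k - 9)/(7k + 4) + 5/7| ≤ (43/49)/k < eps.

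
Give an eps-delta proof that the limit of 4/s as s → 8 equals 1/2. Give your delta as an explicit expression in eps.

Let eps > 0 be given. We seek delta > 0 such that 0 < |s − 8| < delta implies |4/s − (1/2)| < eps.
|4/s − (1/2)| = 4·|8 − s|/(8·|s|) = 4|s − 8|/(8|s|).
Restrict delta ≤ 4. Then |s − 8| < 4 gives |s| > 4, so 8|s| > 32.
Then |4/s − (1/2)| < 4|s − 8|/32, which is < eps when |s − 8| < 8eps.
Take delta = min(4, 8eps). Then 0 < |s − 8| < delta gives both |s − 8| < 4 and |s − 8| < 8eps, so |4/s − (1/2)| < eps.

delta = min(4, 8eps)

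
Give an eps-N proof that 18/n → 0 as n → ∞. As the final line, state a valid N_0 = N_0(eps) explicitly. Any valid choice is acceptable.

Suppose eps > 0. For n ≥ 1, |18/n − 0| = 18/(n) ≤ 18/n.
We need 18/n < eps, i.e. n > 18/eps.
Take N_0 = 18/eps. If n > N_0 then |18/n| ≤ 18/n < eps.

N_0 = 18/eps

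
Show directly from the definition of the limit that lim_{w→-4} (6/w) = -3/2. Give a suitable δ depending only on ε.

Fix ε > 0. We seek δ > 0 such that 0 < |w + 4| < δ implies |6/w + 3/2| < ε.
|6/w + 3/2| = 6·|-4 − w|/(4·|w|) = 6|w + 4|/(4|w|).
Restrict δ ≤ 2. Then |w + 4| < 2 gives |w| > 2, so 4|w| > 8.
Then |6/w + 3/2| < 6|w + 4|/8, which is < ε when |w + 4| < (4/3)ε.
Take δ = min(2, (4/3)ε). Then 0 < |w + 4| < δ gives both |w + 4| < 2 and |w + 4| < (4/3)ε, so |6/w + 3/2| < ε.

δ = min(2, (4/3)ε)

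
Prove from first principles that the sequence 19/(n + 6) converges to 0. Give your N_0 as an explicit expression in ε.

Fix ε > 0. For n ≥ 1, |19/(n + 6) − 0| = 19/(n + 6) ≤ 19/n.
We need 19/n < ε, i.e. n > 19/ε.
Take N_0 = 19/ε. If n > N_0 then |19/(n + 6)| ≤ 19/n < ε.

N_0 = 19/ε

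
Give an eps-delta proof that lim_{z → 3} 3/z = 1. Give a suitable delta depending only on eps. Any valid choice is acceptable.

delta = min(3/2, (3/2)eps)

Let eps > 0 be given. We seek delta > 0 such that 0 < |z − 3| < delta implies |3/z − 1| < eps.
|3/z − 1| = 3·|3 − z|/(3·|z|) = 3|z − 3|/(3|z|).
Require delta ≤ 3/2 so that |z| > 3 − 3/2 = 3/2, hence 3|z| > 9/2.
Then |3/z − 1| < 3|z − 3|/(9/2), which is < eps when |z − 3| < (3/2)eps.
Take delta = min(3/2, (3/2)eps). Then 0 < |z − 3| < delta gives both |z − 3| < 3/2 and |z − 3| < (3/2)eps, so |3/z − 1| < eps.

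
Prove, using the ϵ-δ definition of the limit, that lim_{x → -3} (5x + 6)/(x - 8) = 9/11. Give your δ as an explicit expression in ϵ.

δ = min(11/2, (121/92)ϵ)

Suppose ϵ > 0. We want δ > 0 with 0 < |x + 3| < δ ⇒ |(5x + 6)/(x - 8) − (9/11)| < ϵ.
Combining over a common denominator, (5x + 6)/(x - 8) − (9/11) = [(5x + 6)·(-11) − (-9)·(x - 8)] / [(-11)·(x - 8)] = -46(x + 3) / ((-11)(x - 8)).
So |(5x + 6)/(x - 8) − (9/11)| = 46|x + 3| / (11·|x − 8|).
Restrict δ ≤ 11/2. Then |x + 3| < 11/2 gives |x − 8| = |(x + 3) + (-11)| ≥ 11 − 11/2 = 11/2.
Hence |(5x + 6)/(x - 8) − (9/11)| < 46|x + 3|/(11·(11/2)) = (92/121)|x + 3|, which is < ϵ once |x + 3| < (121/92)ϵ.
Take δ = min(11/2, (121/92)ϵ). Then 0 < |x + 3| < δ forces both bounds, so |(5x + 6)/(x - 8) − (9/11)| < ϵ.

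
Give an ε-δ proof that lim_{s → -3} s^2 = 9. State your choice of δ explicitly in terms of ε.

δ = min(1, ε/7)

Let ε > 0. We seek δ > 0 with 0 < |s + 3| < δ ⇒ |s^2 − 9| < ε.
Factor: s^2 − 9 = (s + 3)(s - 3), so |s^2 − 9| = |s + 3|·|s - 3|.
Restrict δ ≤ 1. Then |s + 3| < 1 gives |s| < 4, so by the triangle inequality |s - 3| ≤ 4 + 3 = 7.
Hence |s^2 − 9| ≤ 7|s + 3|, which is < ε once |s + 3| < ε/7.
Take δ = min(1, ε/7). If 0 < |s + 3| < δ then both bounds hold and |s^2 − 9| ≤ 7|s + 3| < 7·(ε/7) = ε.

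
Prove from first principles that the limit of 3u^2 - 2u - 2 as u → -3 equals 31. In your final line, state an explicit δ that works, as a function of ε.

Fix ε > 0. We want δ > 0 such that 0 < |u + 3| < δ implies |(3u^2 - 2u - 2) − 31| < ε.
(3u^2 - 2u - 2) − 31 = 3u^2 - 2u - 33 = (u + 3)(3u - 11).
So |(3u^2 - 2u - 2) − 31| = |u + 3|·|3u - 11|.
Require δ ≤ 2. Then |u + 3| < 2 gives |u| < 5, and by the triangle inequality |3u - 11| ≤ 3·5 + 11 = 26.
Hence |(3u^2 - 2u - 2) − 31| ≤ 26|u + 3| < ε provided |u + 3| < ε/26.
Choosing δ = min(2, ε/26) ensures both conditions, hence |(3u^2 - 2u - 2) − 31| < ε.

δ = min(2, ε/26)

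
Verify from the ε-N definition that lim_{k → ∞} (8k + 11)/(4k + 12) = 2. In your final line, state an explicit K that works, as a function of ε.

K = (13/4)/ε

Let ε > 0 be given. For k ≥ 1, |(8k + 11)/(4k + 12) − 2| = |-52|/(4(4k + 12)) = 52/(4(4k + 12)).
Since 4k + 12 ≥ 4k for k ≥ 1, this is ≤ 52/(4·4k) = (13/4)/k.
So |(8k + 11)/(4k + 12) − 2| < ε whenever k > (13/4)/ε.
Take K = (13/4)/ε. If k > K then |(8k + 11)/(4k + 12) − 2| ≤ (13/4)/k < ε.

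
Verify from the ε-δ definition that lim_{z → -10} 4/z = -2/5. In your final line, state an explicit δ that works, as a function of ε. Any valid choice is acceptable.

δ = min(5, (25/2)ε)

Suppose ε > 0. We seek δ > 0 such that 0 < |z + 10| < δ implies |4/z + 2/5| < ε.
|4/z + 2/5| = 4·|-10 − z|/(10·|z|) = 4|z + 10|/(10|z|).
Restrict δ ≤ 5. Then |z + 10| < 5 gives |z| > 5, so 10|z| > 50.
Then |4/z + 2/5| < 4|z + 10|/50, which is < ε when |z + 10| < (25/2)ε.
Take δ = min(5, (25/2)ε). Then 0 < |z + 10| < δ gives both |z + 10| < 5 and |z + 10| < (25/2)ε, so |4/z + 2/5| < ε.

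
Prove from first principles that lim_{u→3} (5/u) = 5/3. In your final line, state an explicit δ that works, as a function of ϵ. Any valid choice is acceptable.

δ = min(3/2, (9/10)ϵ)

Suppose ϵ > 0. We seek δ > 0 such that 0 < |u − 3| < δ implies |5/u − (5/3)| < ϵ.
|5/u − (5/3)| = 5·|3 − u|/(3·|u|) = 5|u − 3|/(3|u|).
Restrict δ ≤ 3/2. Then |u − 3| < 3/2 gives |u| > 3/2, so 3|u| > 9/2.
Then |5/u − (5/3)| < 5|u − 3|/(9/2), which is < ϵ when |u − 3| < (9/10)ϵ.
Take δ = min(3/2, (9/10)ϵ). Then 0 < |u − 3| < δ gives both |u − 3| < 3/2 and |u − 3| < (9/10)ϵ, so |5/u − (5/3)| < ϵ.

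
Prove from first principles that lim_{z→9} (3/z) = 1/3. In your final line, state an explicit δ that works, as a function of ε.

Let ε > 0 be given. We seek δ > 0 such that 0 < |z − 9| < δ implies |3/z − (1/3)| < ε.
|3/z − (1/3)| = 3·|9 − z|/(9·|z|) = 3|z − 9|/(9|z|).
Require δ ≤ 9/2 so that |z| > 9 − 9/2 = 9/2, hence 9|z| > 81/2.
Then |3/z − (1/3)| < 3|z − 9|/(81/2), which is < ε when |z − 9| < (27/2)ε.
Take δ = min(9/2, (27/2)ε). Then 0 < |z − 9| < δ gives both |z − 9| < 9/2 and |z − 9| < (27/2)ε, so |3/z − (1/3)| < ε.

δ = min(9/2, (27/2)ε)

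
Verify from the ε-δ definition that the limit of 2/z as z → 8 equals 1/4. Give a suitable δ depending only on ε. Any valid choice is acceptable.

δ = min(4, 16ε)

Let ε > 0. We seek δ > 0 such that 0 < |z − 8| < δ implies |2/z − (1/4)| < ε.
|2/z − (1/4)| = 2·|8 − z|/(8·|z|) = 2|z − 8|/(8|z|).
Require δ ≤ 4 so that |z| > 8 − 4 = 4, hence 8|z| > 32.
Then |2/z − (1/4)| < 2|z − 8|/32, which is < ε when |z − 8| < 16ε.
Take δ = min(4, 16ε). Then 0 < |z − 8| < δ gives both |z − 8| < 4 and |z − 8| < 16ε, so |2/z − (1/4)| < ε.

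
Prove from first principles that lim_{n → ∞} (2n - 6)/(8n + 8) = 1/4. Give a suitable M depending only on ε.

Fix ε > 0. For n ≥ 1, |(2n - 6)/(8n + 8) − (1/4)| = |-64|/(8(8n + 8)) = 64/(8(8n + 8)).
Since 8n + 8 ≥ 8n for n ≥ 1, this is ≤ 64/(8·8n) = 1/n.
So |(2n - 6)/(8n + 8) − (1/4)| < ε whenever n > 1/ε.
Take M = 1/ε. If n > M then |(2n - 6)/(8n + 8) − (1/4)| ≤ 1/n < ε.

M = 1/ε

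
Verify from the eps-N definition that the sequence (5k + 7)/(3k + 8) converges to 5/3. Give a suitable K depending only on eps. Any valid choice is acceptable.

Fix eps > 0. For k ≥ 1, |(5k + 7)/(3k + 8) − (5/3)| = |-19|/(3(3k + 8)) = 19/(3(3k + 8)).
Since 3k + 8 ≥ 3k for k ≥ 1, this is ≤ 19/(3·3k) = (19/9)/k.
So |(5k + 7)/(3k + 8) − (5/3)| < eps whenever k > (19/9)/eps.
Take K = (19/9)/eps. If k > K then |(5k + 7)/(3k + 8) − (5/3)| ≤ (19/9)/k < eps.

K = (19/9)/eps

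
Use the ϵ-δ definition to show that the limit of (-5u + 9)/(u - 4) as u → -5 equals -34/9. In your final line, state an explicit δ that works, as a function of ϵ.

δ = min(9/2, (81/22)ϵ)

Fix ϵ > 0. We want δ > 0 with 0 < |u + 5| < δ ⇒ |(-5u + 9)/(u - 4) + 34/9| < ϵ.
Combining over a common denominator, (-5u + 9)/(u - 4) + 34/9 = [(-5u + 9)·(-9) − 34·(u - 4)] / [(-9)·(u - 4)] = 11(u + 5) / ((-9)(u - 4)).
So |(-5u + 9)/(u - 4) + 34/9| = 11|u + 5| / (9·|u − 4|).
Restrict δ ≤ 9/2. Then |u + 5| < 9/2 gives |u − 4| = |(u + 5) + (-9)| ≥ 9 − 9/2 = 9/2.
Hence |(-5u + 9)/(u - 4) + 34/9| < 11|u + 5|/(9·(9/2)) = (22/81)|u + 5|, which is < ϵ once |u + 5| < (81/22)ϵ.
Take δ = min(9/2, (81/22)ϵ). Then 0 < |u + 5| < δ forces both bounds, so |(-5u + 9)/(u - 4) + 34/9| < ϵ.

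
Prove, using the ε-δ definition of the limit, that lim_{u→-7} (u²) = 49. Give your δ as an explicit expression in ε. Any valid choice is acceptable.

Suppose ε > 0. We seek δ > 0 with 0 < |u + 7| < δ ⇒ |u² − 49| < ε.
Factor: u² − 49 = (u + 7)(u - 7), so |u² − 49| = |u + 7|·|u - 7|.
Restrict δ ≤ 1. Then |u + 7| < 1 gives |u| < 8, so by the triangle inequality |u - 7| ≤ 8 + 7 = 15.
Hence |u² − 49| ≤ 15|u + 7|, which is < ε once |u + 7| < ε/15.
Take δ = min(1, ε/15). If 0 < |u + 7| < δ then both bounds hold and |u² − 49| ≤ 15|u + 7| < 15·(ε/15) = ε.

δ = min(1, ε/15)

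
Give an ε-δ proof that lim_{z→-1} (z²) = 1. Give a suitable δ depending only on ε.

δ = min(1, ε/3)

Suppose ε > 0. We seek δ > 0 with 0 < |z + 1| < δ ⇒ |z² − 1| < ε.
Factor: z² − 1 = (z + 1)(z - 1), so |z² − 1| = |z + 1|·|z - 1|.
Impose δ ≤ 1 so that |z| < 2; then |z - 1| ≤ 3.
Hence |z² − 1| ≤ 3|z + 1|, which is < ε once |z + 1| < ε/3.
Take δ = min(1, ε/3). If 0 < |z + 1| < δ then both bounds hold and |z² − 1| ≤ 3|z + 1| < 3·(ε/3) = ε.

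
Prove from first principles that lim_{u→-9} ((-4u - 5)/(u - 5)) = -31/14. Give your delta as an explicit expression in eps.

delta = min(7, (98/25)eps)

Let eps > 0 be given. We want delta > 0 with 0 < |u + 9| < delta ⇒ |(-4u - 5)/(u - 5) + 31/14| < eps.
Combining over a common denominator, (-4u - 5)/(u - 5) + 31/14 = [(-4u - 5)·(-14) − 31·(u - 5)] / [(-14)·(u - 5)] = 25(u + 9) / ((-14)(u - 5)).
So |(-4u - 5)/(u - 5) + 31/14| = 25|u + 9| / (14·|u − 5|).
Restrict delta ≤ 7. Then |u + 9| < 7 gives |u − 5| = |(u + 9) + (-14)| ≥ 14 − 7 = 7.
Hence |(-4u - 5)/(u - 5) + 31/14| < 25|u + 9|/(14·7) = (25/98)|u + 9|, which is < eps once |u + 9| < (98/25)eps.
Take delta = min(7, (98/25)eps). Then 0 < |u + 9| < delta forces both bounds, so |(-4u - 5)/(u - 5) + 31/14| < eps.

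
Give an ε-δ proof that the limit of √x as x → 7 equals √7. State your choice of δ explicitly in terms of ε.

Suppose ε > 0. We want δ > 0 such that 0 < |x − 7| < δ implies |√x − √7| < ε.
Rationalise: √x − √7 = (x − 7)/(√x + √7), so |√x − √7| = |x − 7|/(√x + √7).
Restrict δ ≤ 7 so that |x − 7| < 7 forces x > 0, and then √x + √7 > √7.
Hence |√x − √7| < |x − 7|/√7, which is < ε once |x − 7| < √7·ε.
Take δ = min(7, √7·ε). If 0 < |x − 7| < δ then x > 0 and |√x − √7| < |x − 7|/√7 < ε.

δ = min(7, √7·ε)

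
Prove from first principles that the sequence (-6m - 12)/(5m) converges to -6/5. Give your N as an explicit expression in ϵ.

Let ϵ > 0. For m ≥ 1, |(-6m - 12)/(5m) + 6/5| = |-60|/(5(5m)) = 60/(5(5m)).
Since 5m ≥ 5m for m ≥ 1, this is ≤ 60/(5·5m) = (12/5)/m.
So |(-6m - 12)/(5m) + 6/5| < ϵ whenever m > (12/5)/ϵ.
Take N = (12/5)/ϵ. If m > N then |(-6m - 12)/(5m) + 6/5| ≤ (12/5)/m < ϵ.

N = (12/5)/ϵ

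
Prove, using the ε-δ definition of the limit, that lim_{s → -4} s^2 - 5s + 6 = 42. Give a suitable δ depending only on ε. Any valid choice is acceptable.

δ = min(2, ε/15)

Fix ε > 0. We want δ > 0 such that 0 < |s + 4| < δ implies |(s^2 - 5s + 6) − 42| < ε.
(s^2 - 5s + 6) − 42 = s^2 - 5s - 36 = (s + 4)(s - 9).
So |(s^2 - 5s + 6) − 42| = |s + 4|·|s - 9|.
Require δ ≤ 2. Then |s + 4| < 2 gives |s| < 6, and by the triangle inequality |s - 9| ≤ 6 + 9 = 15.
Hence |(s^2 - 5s + 6) − 42| ≤ 15|s + 4| < ε provided |s + 4| < ε/15.
Take δ = min(2, ε/15). Then 0 < |s + 4| < δ gives both |s + 4| < 2 and |s + 4| < ε/15, so |(s^2 - 5s + 6) − 42| < ε.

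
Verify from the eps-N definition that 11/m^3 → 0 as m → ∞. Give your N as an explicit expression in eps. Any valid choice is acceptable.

Suppose eps > 0. For m ≥ 1, |11/m^3 − 0| = 11/m^3.
11/m^3 < eps ⇔ m^3 > 11/eps ⇔ m > (11/eps)^{1/3}.
Take N = (11/eps)^{1/3}. Then m > N implies 11/m^3 < eps.

N = (11/eps)^{1/3}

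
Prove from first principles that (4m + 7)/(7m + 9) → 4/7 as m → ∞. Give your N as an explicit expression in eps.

N = (13/49)/eps

Let eps > 0 be given. For m ≥ 1, |(4m + 7)/(7m + 9) − (4/7)| = |13|/(7(7m + 9)) = 13/(7(7m + 9)).
Since 7m + 9 ≥ 7m for m ≥ 1, this is ≤ 13/(7·7m) = (13/49)/m.
So |(4m + 7)/(7m + 9) − (4/7)| < eps whenever m > (13/49)/eps.
Take N = (13/49)/eps. If m > N then |(4m + 7)/(7m + 9) − (4/7)| ≤ (13/49)/m < eps.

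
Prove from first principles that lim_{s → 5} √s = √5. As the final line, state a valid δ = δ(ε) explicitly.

Fix ε > 0. We want δ > 0 such that 0 < |s − 5| < δ implies |√s − √5| < ε.
Multiplying by the conjugate, |√s − √5| = |s − 5|/(√s + √5).
Restrict δ ≤ 5 so that |s − 5| < 5 forces s > 0, and then √s + √5 > √5.
Hence |√s − √5| < |s − 5|/√5, which is < ε once |s − 5| < √5·ε.
Take δ = min(5, √5·ε). If 0 < |s − 5| < δ then s > 0 and |√s − √5| < |s − 5|/√5 < ε.

δ = min(5, √5·ε)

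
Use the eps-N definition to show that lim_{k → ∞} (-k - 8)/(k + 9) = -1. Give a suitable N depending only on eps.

N = 1/eps

Fix eps > 0. For k ≥ 1, |(-k - 8)/(k + 9) + 1| = |1|/((k + 9)) = 1/((k + 9)).
Since k + 9 ≥ k for k ≥ 1, this is ≤ 1/(k) = 1/k.
So |(-k - 8)/(k + 9) + 1| < eps whenever k > 1/eps.
Take N = 1/eps. If k > N then |(-k - 8)/(k + 9) + 1| ≤ 1/k < eps.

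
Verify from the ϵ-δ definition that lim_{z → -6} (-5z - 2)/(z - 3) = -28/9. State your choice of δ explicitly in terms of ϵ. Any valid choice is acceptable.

Let ϵ > 0. We want δ > 0 with 0 < |z + 6| < δ ⇒ |(-5z - 2)/(z - 3) + 28/9| < ϵ.
Combining over a common denominator, (-5z - 2)/(z - 3) + 28/9 = [(-5z - 2)·(-9) − 28·(z - 3)] / [(-9)·(z - 3)] = 17(z + 6) / ((-9)(z - 3)).
So |(-5z - 2)/(z - 3) + 28/9| = 17|z + 6| / (9·|z − 3|).
Restrict δ ≤ 9/2. Then |z + 6| < 9/2 gives |z − 3| = |(z + 6) + (-9)| ≥ 9 − 9/2 = 9/2.
Hence |(-5z - 2)/(z - 3) + 28/9| < 17|z + 6|/(9·(9/2)) = (34/81)|z + 6|, which is < ϵ once |z + 6| < (81/34)ϵ.
Take δ = min(9/2, (81/34)ϵ). Then 0 < |z + 6| < δ forces both bounds, so |(-5z - 2)/(z - 3) + 28/9| < ϵ.

δ = min(9/2, (81/34)ϵ)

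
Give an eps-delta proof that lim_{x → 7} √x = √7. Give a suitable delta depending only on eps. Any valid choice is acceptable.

delta = min(7, √7·eps)

Fix eps > 0. We want delta > 0 such that 0 < |x − 7| < delta implies |√x − √7| < eps.
Rationalise: √x − √7 = (x − 7)/(√x + √7), so |√x − √7| = |x − 7|/(√x + √7).
Restrict delta ≤ 7 so that |x − 7| < 7 forces x > 0, and then √x + √7 > √7.
Hence |√x − √7| < |x − 7|/√7, which is < eps once |x − 7| < √7·eps.
Take delta = min(7, √7·eps). If 0 < |x − 7| < delta then x > 0 and |√x − √7| < |x − 7|/√7 < eps.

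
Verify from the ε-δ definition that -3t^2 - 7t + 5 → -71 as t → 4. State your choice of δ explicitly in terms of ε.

δ = min(1, ε/34)

Let ε > 0. We want δ > 0 such that 0 < |t − 4| < δ implies |(-3t^2 - 7t + 5) + 71| < ε.
(-3t^2 - 7t + 5) + 71 = -3t^2 - 7t + 76 = (t − 4)(-3t - 19).
So |(-3t^2 - 7t + 5) + 71| = |t − 4|·|-3t - 19|.
Assume first that |t − 4| < 1, so |t| < 5. Then |-3t - 19| ≤ 3·5 + 19 = 34.
Hence |(-3t^2 - 7t + 5) + 71| ≤ 34|t − 4| < ε provided |t − 4| < ε/34.
Choosing δ = min(1, ε/34) ensures both conditions, hence |(-3t^2 - 7t + 5) + 71| < ε.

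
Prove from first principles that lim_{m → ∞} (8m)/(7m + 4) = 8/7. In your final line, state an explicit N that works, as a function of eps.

Suppose eps > 0. For m ≥ 1, |(8m)/(7m + 4) − (8/7)| = |-32|/(7(7m + 4)) = 32/(7(7m + 4)).
Since 7m + 4 ≥ 7m for m ≥ 1, this is ≤ 32/(7·7m) = (32/49)/m.
So |(8m)/(7m + 4) − (8/7)| < eps whenever m > (32/49)/eps.
Take N = (32/49)/eps. If m > N then |(8m)/(7m + 4) − (8/7)| ≤ (32/49)/m < eps.

N = (32/49)/eps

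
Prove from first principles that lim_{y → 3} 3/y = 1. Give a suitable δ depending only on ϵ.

δ = min(3/2, (3/2)ϵ)

Let ϵ > 0. We seek δ > 0 such that 0 < |y − 3| < δ implies |3/y − 1| < ϵ.
|3/y − 1| = 3·|3 − y|/(3·|y|) = 3|y − 3|/(3|y|).
Require δ ≤ 3/2 so that |y| > 3 − 3/2 = 3/2, hence 3|y| > 9/2.
Then |3/y − 1| < 3|y − 3|/(9/2), which is < ϵ when |y − 3| < (3/2)ϵ.
Take δ = min(3/2, (3/2)ϵ). Then 0 < |y − 3| < δ gives both |y − 3| < 3/2 and |y − 3| < (3/2)ϵ, so |3/y − 1| < ϵ.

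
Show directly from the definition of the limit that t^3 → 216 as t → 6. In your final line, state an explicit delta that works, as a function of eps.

Let eps > 0. We seek delta > 0 with 0 < |t − 6| < delta ⇒ |t^3 − 216| < eps.
Factor: t^3 − 216 = (t − 6)(t^2 + 6t + 36), so |t^3 − 216| = |t − 6|·|t^2 + 6t + 36|.
Impose delta ≤ 1 so that |t| < 7; then |t^2 + 6t + 36| ≤ 127.
Hence |t^3 − 216| ≤ 127|t − 6|, which is < eps once |t − 6| < eps/127.
Take delta = min(1, eps/127). If 0 < |t − 6| < delta then both bounds hold and |t^3 − 216| ≤ 127|t − 6| < 127·(eps/127) = eps.

delta = min(1, eps/127)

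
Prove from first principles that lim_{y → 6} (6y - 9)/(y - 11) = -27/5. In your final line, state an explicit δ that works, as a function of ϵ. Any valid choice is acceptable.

Let ϵ > 0 be given. We want δ > 0 with 0 < |y − 6| < δ ⇒ |(6y - 9)/(y - 11) + 27/5| < ϵ.
Combining over a common denominator, (6y - 9)/(y - 11) + 27/5 = [(6y - 9)·(-5) − 27·(y - 11)] / [(-5)·(y - 11)] = -57(y − 6) / ((-5)(y - 11)).
So |(6y - 9)/(y - 11) + 27/5| = 57|y − 6| / (5·|y − 11|).
Restrict δ ≤ 5/2. Then |y − 6| < 5/2 gives |y − 11| = |(y − 6) + (-5)| ≥ 5 − 5/2 = 5/2.
Hence |(6y - 9)/(y - 11) + 27/5| < 57|y − 6|/(5·(5/2)) = (114/25)|y − 6|, which is < ϵ once |y − 6| < (25/114)ϵ.
Take δ = min(5/2, (25/114)ϵ). Then 0 < |y − 6| < δ forces both bounds, so |(6y - 9)/(y - 11) + 27/5| < ϵ.

δ = min(5/2, (25/114)ϵ)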